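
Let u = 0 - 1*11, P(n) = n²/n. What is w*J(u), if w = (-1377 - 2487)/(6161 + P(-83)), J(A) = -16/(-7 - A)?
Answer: 2576/1013 ≈ 2.5429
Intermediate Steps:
P(n) = n
u = -11 (u = 0 - 11 = -11)
w = -644/1013 (w = (-1377 - 2487)/(6161 - 83) = -3864/6078 = -3864*1/6078 = -644/1013 ≈ -0.63574)
w*J(u) = -10304/(1013*(7 - 11)) = -10304/(1013*(-4)) = -10304*(-1)/(1013*4) = -644/1013*(-4) = 2576/1013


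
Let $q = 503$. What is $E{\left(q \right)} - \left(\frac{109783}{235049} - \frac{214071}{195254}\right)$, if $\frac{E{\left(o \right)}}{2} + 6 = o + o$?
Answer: $\frac{91817396496597}{45894257446} \approx 2000.6$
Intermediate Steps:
$E{\left(o \right)} = -12 + 4 o$ ($E{\left(o \right)} = -12 + 2 \left(o + o\right) = -12 + 2 \cdot 2 o = -12 + 4 o$)
$E{\left(q \right)} - \left(\frac{109783}{235049} - \frac{214071}{195254}\right) = \left(-12 + 4 \cdot 503\right) - \left(\frac{109783}{235049} - \frac{214071}{195254}\right) = \left(-12 + 2012\right) - \left(109783 \cdot \frac{1}{235049} - \frac{214071}{195254}\right) = 2000 - \left(\frac{109783}{235049} - \frac{214071}{195254}\right) = 2000 - - \frac{28881604597}{45894257446} = 2000 + \frac{28881604597}{45894257446} = \frac{91817396496597}{45894257446}$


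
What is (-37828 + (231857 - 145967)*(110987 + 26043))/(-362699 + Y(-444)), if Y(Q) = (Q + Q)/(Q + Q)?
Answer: -840676348/25907 ≈ -32450.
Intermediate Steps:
Y(Q) = 1 (Y(Q) = (2*Q)/((2*Q)) = (2*Q)*(1/(2*Q)) = 1)
(-37828 + (231857 - 145967)*(110987 + 26043))/(-362699 + Y(-444)) = (-37828 + (231857 - 145967)*(110987 + 26043))/(-362699 + 1) = (-37828 + 85890*137030)/(-362698) = (-37828 + 11769506700)*(-1/362698) = 11769468872*(-1/362698) = -840676348/25907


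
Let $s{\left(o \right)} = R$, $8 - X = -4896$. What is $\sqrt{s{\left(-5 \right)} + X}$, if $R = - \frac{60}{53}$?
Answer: $\frac{2 \sqrt{3443039}}{53} \approx 70.021$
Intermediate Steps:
$R = - \frac{60}{53}$ ($R = \left(-60\right) \frac{1}{53} = - \frac{60}{53} \approx -1.1321$)
$X = 4904$ ($X = 8 - -4896 = 8 + 4896 = 4904$)
$s{\left(o \right)} = - \frac{60}{53}$
$\sqrt{s{\left(-5 \right)} + X} = \sqrt{- \frac{60}{53} + 4904} = \sqrt{\frac{259852}{53}} = \frac{2 \sqrt{3443039}}{53}$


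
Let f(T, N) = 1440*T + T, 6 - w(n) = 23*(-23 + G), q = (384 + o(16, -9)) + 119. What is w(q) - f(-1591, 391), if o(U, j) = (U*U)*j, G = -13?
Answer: 2293465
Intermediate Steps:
o(U, j) = j*U² (o(U, j) = U²*j = j*U²)
q = -1801 (q = (384 - 9*16²) + 119 = (384 - 9*256) + 119 = (384 - 2304) + 119 = -1920 + 119 = -1801)
w(n) = 834 (w(n) = 6 - 23*(-23 - 13) = 6 - 23*(-36) = 6 - 1*(-828) = 6 + 828 = 834)
f(T, N) = 1441*T
w(q) - f(-1591, 391) = 834 - 1441*(-1591) = 834 - 1*(-2292631) = 834 + 2292631 = 2293465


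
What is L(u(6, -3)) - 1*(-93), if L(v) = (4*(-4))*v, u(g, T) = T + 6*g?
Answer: -435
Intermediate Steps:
L(v) = -16*v
L(u(6, -3)) - 1*(-93) = -16*(-3 + 6*6) - 1*(-93) = -16*(-3 + 36) + 93 = -16*33 + 93 = -528 + 93 = -435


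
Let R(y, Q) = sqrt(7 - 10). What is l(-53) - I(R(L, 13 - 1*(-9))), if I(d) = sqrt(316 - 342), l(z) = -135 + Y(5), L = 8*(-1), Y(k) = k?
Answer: -130 - I*sqrt(26) ≈ -130.0 - 5.099*I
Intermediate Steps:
L = -8
l(z) = -130 (l(z) = -135 + 5 = -130)
R(y, Q) = I*sqrt(3) (R(y, Q) = sqrt(-3) = I*sqrt(3))
I(d) = I*sqrt(26) (I(d) = sqrt(-26) = I*sqrt(26))
l(-53) - I(R(L, 13 - 1*(-9))) = -130 - I*sqrt(26)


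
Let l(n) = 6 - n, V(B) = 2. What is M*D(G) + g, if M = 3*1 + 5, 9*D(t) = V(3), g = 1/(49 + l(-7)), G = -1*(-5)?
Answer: 1001/558 ≈ 1.7939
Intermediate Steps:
G = 5
g = 1/62 (g = 1/(49 + (6 - 1*(-7))) = 1/(49 + (6 + 7)) = 1/(49 + 13) = 1/62 ≈ 0.016129)
D(t) = 2/9 (D(t) = (⅑)*2 = 2/9)
M = 8 (M = 3 + 5 = 8)
M*D(G) + g = 8*(2/9) + 1/62 = 16/9 + 1/62 = 1001/558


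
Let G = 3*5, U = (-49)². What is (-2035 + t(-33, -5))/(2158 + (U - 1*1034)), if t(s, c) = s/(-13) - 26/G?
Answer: -396668/687375 ≈ -0.57708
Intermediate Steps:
U = 2401
G = 15
t(s, c) = -26/15 - s/13 (t(s, c) = s/(-13) - 26/15 = s*(-1/13) - 26*1/15 = -s/13 - 26/15 = -26/15 - s/13)
(-2035 + t(-33, -5))/(2158 + (U - 1*1034)) = (-2035 + (-26/15 - 1/13*(-33)))/(2158 + (2401 - 1*1034)) = (-2035 + (-26/15 + 33/13))/(2158 + (2401 - 1034)) = (-2035 + 157/195)/(2158 + 1367) = -396668/195/3525 = -396668/195*1/3525 = -396668/687375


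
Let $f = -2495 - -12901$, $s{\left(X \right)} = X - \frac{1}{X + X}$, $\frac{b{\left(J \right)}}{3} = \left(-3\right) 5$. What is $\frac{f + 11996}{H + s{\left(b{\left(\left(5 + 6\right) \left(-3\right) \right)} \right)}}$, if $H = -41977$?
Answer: $- \frac{2016180}{3781979} \approx -0.5331$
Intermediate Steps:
$b{\left(J \right)} = -45$ ($b{\left(J \right)} = 3 \left(\left(-3\right) 5\right) = 3 \left(-15\right) = -45$)
$s{\left(X \right)} = X - \frac{1}{2 X}$
$f = 10406$ ($f = -2495 + 12901 = 10406$)
$\frac{f + 11996}{H + s{\left(b{\left(\left(5 + 6\right) \left(-3\right) \right)} \right)}} = \frac{10406 + 11996}{-41977 - \left(45 + \frac{1}{2 \left(-45\right)}\right)} = \frac{22402}{-41977 - \frac{4049}{90}} = \frac{22402}{- \frac{3781979}{90}} = 22402 \left(- \frac{90}{3781979}\right) = - \frac{2016180}{3781979}$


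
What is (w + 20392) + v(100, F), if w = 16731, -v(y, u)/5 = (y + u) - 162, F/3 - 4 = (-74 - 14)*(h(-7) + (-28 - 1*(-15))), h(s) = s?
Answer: 10973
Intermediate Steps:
F = 5292 (F = 12 + 3*((-74 - 14)*(-7 + (-28 - 1*(-15)))) = 12 + 3*(-88*(-7 + (-28 + 15))) = 12 + 3*(-88*(-7 - 13)) = 12 + 3*(-88*(-20)) = 12 + 3*1760 = 12 + 5280 = 5292)
v(y, u) = 810 - 5*u - 5*y (v(y, u) = -5*((y + u) - 162) = -5*((u + y) - 162) = -5*(-162 + u + y) = 810 - 5*u - 5*y)
(w + 20392) + v(100, F) = (16731 + 20392) + (810 - 5*5292 - 5*100) = 37123 + (810 - 26460 - 500) = 37123 - 26150 = 10973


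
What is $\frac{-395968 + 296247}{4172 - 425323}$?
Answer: $\frac{99721}{421151} \approx 0.23678$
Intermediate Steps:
$\frac{-395968 + 296247}{4172 - 425323} = - \frac{99721}{-421151} = \left(-99721\right) \left(- \frac{1}{421151}\right) = \frac{99721}{421151}$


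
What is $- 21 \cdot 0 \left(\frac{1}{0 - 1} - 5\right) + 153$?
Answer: $153$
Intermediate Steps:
$- 21 \cdot 0 \left(\frac{1}{0 - 1} - 5\right) + 153 = - 21 \cdot 0 \left(\frac{1}{-1} - 5\right) + 153 = - 21 \cdot 0 \left(-1 - 5\right) + 153 = - 21 \cdot 0 \left(-6\right) + 153 = \left(-21\right) 0 + 153 = 0 + 153 = 153$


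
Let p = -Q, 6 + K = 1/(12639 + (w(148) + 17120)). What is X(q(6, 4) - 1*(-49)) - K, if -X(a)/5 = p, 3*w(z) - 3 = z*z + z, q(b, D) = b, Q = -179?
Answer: -98974151/111332 ≈ -889.00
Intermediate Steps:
w(z) = 1 + z/3 + z²/3 (w(z) = 1 + (z*z + z)/3 = 1 + (z² + z)/3 = 1 + (z + z²)/3 = 1 + (z/3 + z²/3) = 1 + z/3 + z²/3)
K = -667989/111332 (K = -6 + 1/(12639 + ((1 + (⅓)*148 + (⅓)*148²) + 17120)) = -6 + 1/(12639 + ((1 + 148/3 + (⅓)*21904) + 17120)) = -6 + 1/(12639 + ((1 + 148/3 + 21904/3) + 17120)) = -6 + 1/(12639 + (22055/3 + 17120)) = -6 + 1/(12639 + 73415/3) = -6 + 1/(111332/3) = -6 + 3/111332 = -667989/111332 ≈ -6.0000)
p = 179 (p = -1*(-179) = 179)
X(a) = -895 (X(a) = -5*179 = -895)
X(q(6, 4) - 1*(-49)) - K = -895 - 1*(-667989/111332) = -895 + 667989/111332 = -98974151/111332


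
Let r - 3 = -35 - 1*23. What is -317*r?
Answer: 17435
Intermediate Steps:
r = -55 (r = 3 + (-35 - 1*23) = 3 + (-35 - 23) = 3 - 58 = -55)
-317*r = -317*(-55) = 17435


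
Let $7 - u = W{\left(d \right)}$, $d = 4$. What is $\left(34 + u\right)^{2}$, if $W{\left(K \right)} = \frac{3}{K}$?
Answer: $\frac{25921}{16} \approx 1620.1$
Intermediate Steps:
$u = \frac{25}{4}$ ($u = 7 - \frac{3}{4} = \frac{25}{4} \approx 6.25$)
$\left(34 + u\right)^{2} = \left(34 + \frac{25}{4}\right)^{2} = \left(\frac{161}{4}\right)^{2} = \frac{25921}{16}$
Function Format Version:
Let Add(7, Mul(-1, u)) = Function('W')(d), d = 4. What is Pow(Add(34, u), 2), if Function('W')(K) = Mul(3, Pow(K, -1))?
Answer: Rational(25921, 16) ≈ 1620.1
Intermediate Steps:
u = Rational(25, 4) (u = Add(7, Mul(-1, Mul(3, Pow(4, -1)))) = Add(7, Mul(-1, Mul(3, Rational(1, 4)))) = Add(7, Mul(-1, Rational(3, 4))) = Add(7, Rational(-3, 4)) = Rational(25, 4) ≈ 6.2500)
Pow(Add(34, u), 2) = Pow(Add(34, Rational(25, 4)), 2) = Pow(Rational(161, 4), 2) = Rational(25921, 16)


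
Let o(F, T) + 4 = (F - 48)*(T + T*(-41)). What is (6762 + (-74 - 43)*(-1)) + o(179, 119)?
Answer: -616685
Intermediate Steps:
o(F, T) = -4 - 40*T*(-48 + F) (o(F, T) = -4 + (F - 48)*(T + T*(-41)) = -4 + (-48 + F)*(T - 41*T) = -4 + (-48 + F)*(-40*T) = -4 - 40*T*(-48 + F))
(6762 + (-74 - 43)*(-1)) + o(179, 119) = (6762 + (-74 - 43)*(-1)) + (-4 + 1920*119 - 40*179*119) = (6762 - 117*(-1)) + (-4 + 228480 - 852040) = (6762 + 117) - 623564 = 6879 - 623564 = -616685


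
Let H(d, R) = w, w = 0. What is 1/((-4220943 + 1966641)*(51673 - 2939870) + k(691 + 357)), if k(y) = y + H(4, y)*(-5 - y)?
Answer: 1/6510868274542 ≈ 1.5359e-13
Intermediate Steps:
H(d, R) = 0
k(y) = y (k(y) = y + 0*(-5 - y) = y + 0 = y)
1/((-4220943 + 1966641)*(51673 - 2939870) + k(691 + 357)) = 1/((-4220943 + 1966641)*(51673 - 2939870) + (691 + 357)) = 1/(-2254302*(-2888197) + 1048) = 1/(6510868273494 + 1048) = 1/6510868274542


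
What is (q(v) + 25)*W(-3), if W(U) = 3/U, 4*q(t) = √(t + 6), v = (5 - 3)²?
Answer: -25 - √10/4 ≈ -25.791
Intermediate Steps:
v = 4 (v = 2² = 4)
q(t) = √(6 + t)/4 (q(t) = √(t + 6)/4 = √(6 + t)/4)
(q(v) + 25)*W(-3) = (√(6 + 4)/4 + 25)*(3/(-3)) = (√10/4 + 25)*(3*(-⅓)) = (25 + √10/4)*(-1) = -25 - √10/4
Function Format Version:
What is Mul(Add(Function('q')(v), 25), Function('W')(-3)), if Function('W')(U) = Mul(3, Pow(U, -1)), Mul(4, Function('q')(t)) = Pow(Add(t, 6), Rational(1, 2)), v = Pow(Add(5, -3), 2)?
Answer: Add(-25, Mul(Rational(-1, 4), Pow(10, Rational(1, 2)))) ≈ -25.791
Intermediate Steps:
v = 4 (v = Pow(2, 2) = 4)
Function('q')(t) = Mul(Rational(1, 4), Pow(Add(6, t), Rational(1, 2))) (Function('q')(t) = Mul(Rational(1, 4), Pow(Add(t, 6), Rational(1, 2))) = Mul(Rational(1, 4), Pow(Add(6, t), Rational(1, 2))))
Mul(Add(Function('q')(v), 25), Function('W')(-3)) = Mul(Add(Mul(Rational(1, 4), Pow(Add(6, 4), Rational(1, 2))), 25), Mul(3, Pow(-3, -1))) = Mul(Add(Mul(Rational(1, 4), Pow(10, Rational(1, 2))), 25), Mul(3, Rational(-1, 3))) = Mul(Add(25, Mul(Rational(1, 4), Pow(10, Rational(1, 2)))), -1) = Add(-25, Mul(Rational(-1, 4), Pow(10, Rational(1, 2))))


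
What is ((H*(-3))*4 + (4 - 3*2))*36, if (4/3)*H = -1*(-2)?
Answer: -720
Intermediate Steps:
H = 3/2 (H = 3*(-1*(-2))/4 = (3/4)*2 = 3/2 ≈ 1.5000)
((H*(-3))*4 + (4 - 3*2))*36 = (((3/2)*(-3))*4 + (4 - 3*2))*36 = (-9/2*4 + (4 - 6))*36 = (-18 - 2)*36 = -20*36 = -720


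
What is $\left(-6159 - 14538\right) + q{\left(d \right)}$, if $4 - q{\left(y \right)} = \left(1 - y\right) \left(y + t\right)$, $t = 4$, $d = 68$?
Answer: $-15869$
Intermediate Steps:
$q{\left(y \right)} = 4 - \left(1 - y\right) \left(4 + y\right)$ ($q{\left(y \right)} = 4 - \left(1 - y\right) \left(y + 4\right) = 4 - \left(1 - y\right) \left(4 + y\right)$)
$\left(-6159 - 14538\right) + q{\left(d \right)} = \left(-6159 - 14538\right) + 68 \left(3 + 68\right) = -20697 + 68 \cdot 71 = -20697 + 4828 = -15869$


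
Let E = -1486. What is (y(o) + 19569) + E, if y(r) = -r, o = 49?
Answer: 18034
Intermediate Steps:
(y(o) + 19569) + E = (-1*49 + 19569) - 1486 = (-49 + 19569) - 1486 = 19520 - 1486 = 18034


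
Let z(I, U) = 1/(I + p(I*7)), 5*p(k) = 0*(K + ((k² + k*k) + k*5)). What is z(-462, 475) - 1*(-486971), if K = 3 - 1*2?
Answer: 224980601/462 ≈ 4.8697e+5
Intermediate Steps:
K = 1 (K = 3 - 2 = 1)
p(k) = 0 (p(k) = (0*(1 + ((k² + k*k) + k*5)))/5 = (0*(1 + ((k² + k²) + 5*k)))/5 = (0*(1 + (2*k² + 5*k)))/5 = (0*(1 + 2*k² + 5*k))/5 = (⅕)*0 = 0)
z(I, U) = 1/I (z(I, U) = 1/(I + 0) = 1/I)
z(-462, 475) - 1*(-486971) = 1/(-462) - 1*(-486971) = -1/462 + 486971 = 224980601/462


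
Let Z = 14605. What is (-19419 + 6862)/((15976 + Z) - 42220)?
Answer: 12557/11639 ≈ 1.0789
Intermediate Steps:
(-19419 + 6862)/((15976 + Z) - 42220) = (-19419 + 6862)/((15976 + 14605) - 42220) = -12557/(30581 - 42220) = -12557/(-11639) = -12557*(-1/11639) = 12557/11639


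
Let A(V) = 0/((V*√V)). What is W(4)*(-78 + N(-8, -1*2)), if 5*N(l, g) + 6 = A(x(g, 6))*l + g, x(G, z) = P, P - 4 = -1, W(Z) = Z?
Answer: -1592/5 ≈ -318.40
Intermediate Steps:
P = 3 (P = 4 - 1 = 3)
x(G, z) = 3
A(V) = 0 (A(V) = 0/(V^(3/2)) = 0/V^(3/2) = 0)
N(l, g) = -6/5 + g/5 (N(l, g) = -6/5 + (0*l + g)/5 = -6/5 + (0 + g)/5 = -6/5 + g/5)
W(4)*(-78 + N(-8, -1*2)) = 4*(-78 + (-6/5 + (-1*2)/5)) = 4*(-78 + (-6/5 + (⅕)*(-2))) = 4*(-78 + (-6/5 - ⅖)) = 4*(-78 - 8/5) = 4*(-398/5) = -1592/5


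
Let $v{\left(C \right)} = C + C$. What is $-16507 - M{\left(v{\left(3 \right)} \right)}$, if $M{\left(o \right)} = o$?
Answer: $-16513$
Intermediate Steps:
$v{\left(C \right)} = 2 C$
$-16507 - M{\left(v{\left(3 \right)} \right)} = -16507 - 2 \cdot 3 = -16507 - 6 = -16513$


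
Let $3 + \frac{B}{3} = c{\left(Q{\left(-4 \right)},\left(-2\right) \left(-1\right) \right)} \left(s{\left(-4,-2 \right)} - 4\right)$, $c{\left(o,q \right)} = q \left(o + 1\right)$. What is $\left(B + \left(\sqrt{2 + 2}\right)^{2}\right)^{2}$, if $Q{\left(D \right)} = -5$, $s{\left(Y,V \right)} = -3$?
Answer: $26569$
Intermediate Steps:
$c{\left(o,q \right)} = q \left(1 + o\right)$
$B = 159$ ($B = -9 + 3 \left(-2\right) \left(-1\right) \left(1 - 5\right) \left(-3 - 4\right) = -9 + 3 \cdot 2 \left(-4\right) \left(-3 - 4\right) = -9 + 3 \left(\left(-8\right) \left(-7\right)\right) = -9 + 3 \cdot 56 = -9 + 168 = 159$)
$\left(B + \left(\sqrt{2 + 2}\right)^{2}\right)^{2} = \left(159 + \left(\sqrt{2 + 2}\right)^{2}\right)^{2} = \left(159 + \left(\sqrt{4}\right)^{2}\right)^{2} = \left(159 + 2^{2}\right)^{2} = \left(159 + 4\right)^{2} = 163^{2} = 26569$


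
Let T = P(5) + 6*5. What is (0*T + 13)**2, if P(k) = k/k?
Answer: 169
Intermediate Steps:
P(k) = 1
T = 31 (T = 1 + 6*5 = 1 + 30 = 31)
(0*T + 13)**2 = (0*31 + 13)**2 = (0 + 13)**2 = 13**2 = 169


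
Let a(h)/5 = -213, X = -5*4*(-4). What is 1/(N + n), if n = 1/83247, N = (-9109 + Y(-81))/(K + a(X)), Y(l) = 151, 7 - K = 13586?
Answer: 609534534/372870635 ≈ 1.6347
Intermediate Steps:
X = 80 (X = -20*(-4) = 80)
K = -13579 (K = 7 - 1*13586 = 7 - 13586 = -13579)
a(h) = -1065 (a(h) = 5*(-213) = -1065)
N = 4479/7322 (N = (-9109 + 151)/(-13579 - 1065) = -8958/(-14644) = -8958*(-1/14644) = 4479/7322 ≈ 0.61172)
n = 1/83247 ≈ 1.2012e-5
1/(N + n) = 1/(4479/7322 + 1/83247) = 1/(372870635/609534534) = 609534534/372870635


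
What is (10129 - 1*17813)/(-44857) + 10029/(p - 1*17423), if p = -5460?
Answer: -274037881/1026462731 ≈ -0.26697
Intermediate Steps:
(10129 - 1*17813)/(-44857) + 10029/(p - 1*17423) = (10129 - 1*17813)/(-44857) + 10029/(-5460 - 1*17423) = (10129 - 17813)*(-1/44857) + 10029/(-5460 - 17423) = -7684*(-1/44857) + 10029/(-22883) = 7684/44857 + 10029*(-1/22883) = 7684/44857 - 10029/22883 = -274037881/1026462731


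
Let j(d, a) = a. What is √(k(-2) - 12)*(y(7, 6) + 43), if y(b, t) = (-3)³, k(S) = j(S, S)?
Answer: 16*I*√14 ≈ 59.867*I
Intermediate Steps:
k(S) = S
y(b, t) = -27
√(k(-2) - 12)*(y(7, 6) + 43) = √(-2 - 12)*(-27 + 43) = √(-14)*16 = (I*√14)*16 = 16*I*√14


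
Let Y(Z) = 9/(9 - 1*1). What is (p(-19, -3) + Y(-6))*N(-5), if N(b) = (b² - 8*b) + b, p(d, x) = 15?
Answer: 1935/2 ≈ 967.50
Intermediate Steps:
Y(Z) = 9/8 (Y(Z) = 9/(9 - 1) = 9/8)
N(b) = b² - 7*b
(p(-19, -3) + Y(-6))*N(-5) = (15 + 9/8)*(-5*(-7 - 5)) = 129*(-5*(-12))/8 = (129/8)*60 = 1935/2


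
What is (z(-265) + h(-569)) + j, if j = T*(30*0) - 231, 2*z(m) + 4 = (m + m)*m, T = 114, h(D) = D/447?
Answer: 31285855/447 ≈ 69991.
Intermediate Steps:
h(D) = D/447 (h(D) = D*(1/447) = D/447)
z(m) = -2 + m² (z(m) = -2 + ((m + m)*m)/2 = -2 + ((2*m)*m)/2 = -2 + (2*m²)/2 = -2 + m²)
j = -231 (j = 114*(30*0) - 231 = 114*0 - 231 = 0 - 231 = -231)
(z(-265) + h(-569)) + j = ((-2 + (-265)²) + (1/447)*(-569)) - 231 = ((-2 + 70225) - 569/447) - 231 = (70223 - 569/447) - 231 = 31389112/447 - 231 = 31285855/447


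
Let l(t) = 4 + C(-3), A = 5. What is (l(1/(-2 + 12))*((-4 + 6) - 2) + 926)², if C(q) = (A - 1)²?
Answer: 857476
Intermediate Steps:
C(q) = 16 (C(q) = (5 - 1)² = 4² = 16)
l(t) = 20 (l(t) = 4 + 16 = 20)
(l(1/(-2 + 12))*((-4 + 6) - 2) + 926)² = (20*((-4 + 6) - 2) + 926)² = (20*(2 - 2) + 926)² = (20*0 + 926)² = (0 + 926)² = 926² = 857476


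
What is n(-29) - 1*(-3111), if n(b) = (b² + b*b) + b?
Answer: 4764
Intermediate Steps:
n(b) = b + 2*b² (n(b) = (b² + b²) + b = 2*b² + b = b + 2*b²)
n(-29) - 1*(-3111) = -29*(1 + 2*(-29)) - 1*(-3111) = -29*(1 - 58) + 3111 = -29*(-57) + 3111 = 1653 + 3111 = 4764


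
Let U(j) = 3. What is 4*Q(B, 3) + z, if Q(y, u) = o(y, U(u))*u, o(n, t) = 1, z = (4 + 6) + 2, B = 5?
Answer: 24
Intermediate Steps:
z = 12 (z = 10 + 2 = 12)
Q(y, u) = u (Q(y, u) = 1*u = u)
4*Q(B, 3) + z = 4*3 + 12 = 12 + 12 = 24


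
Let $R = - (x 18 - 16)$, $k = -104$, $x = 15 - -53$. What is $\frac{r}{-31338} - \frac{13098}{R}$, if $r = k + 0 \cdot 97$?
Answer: $\frac{102647689}{9464076} \approx 10.846$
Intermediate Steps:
$x = 68$ ($x = 15 + 53 = 68$)
$r = -104$ ($r = -104 + 0 \cdot 97 = -104 + 0 = -104$)
$R = -1208$ ($R = - (68 \cdot 18 - 16) = - (1224 - 16) = \left(-1\right) 1208 = -1208$)
$\frac{r}{-31338} - \frac{13098}{R} = - \frac{104}{-31338} - \frac{13098}{-1208} = \left(-104\right) \left(- \frac{1}{31338}\right) - - \frac{6549}{604} = \frac{52}{15669} + \frac{6549}{604} = \frac{102647689}{9464076}$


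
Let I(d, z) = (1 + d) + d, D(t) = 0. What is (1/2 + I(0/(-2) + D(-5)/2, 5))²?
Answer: 9/4 ≈ 2.2500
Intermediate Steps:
I(d, z) = 1 + 2*d
(1/2 + I(0/(-2) + D(-5)/2, 5))² = (1/2 + (1 + 2*(0/(-2) + 0/2)))² = (½ + (1 + 2*(0*(-½) + 0*(½))))² = (½ + (1 + 2*(0 + 0)))² = (½ + (1 + 2*0))² = (½ + (1 + 0))² = (½ + 1)² = (3/2)² = 9/4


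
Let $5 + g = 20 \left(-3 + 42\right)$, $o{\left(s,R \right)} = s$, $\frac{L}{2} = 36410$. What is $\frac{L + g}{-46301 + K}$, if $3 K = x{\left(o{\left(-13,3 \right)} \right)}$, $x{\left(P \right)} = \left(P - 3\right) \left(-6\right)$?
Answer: $- \frac{73595}{46269} \approx -1.5906$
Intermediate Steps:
$L = 72820$ ($L = 2 \cdot 36410 = 72820$)
$g = 775$ ($g = -5 + 20 \left(-3 + 42\right) = -5 + 20 \cdot 39 = -5 + 780 = 775$)
$x{\left(P \right)} = 18 - 6 P$ ($x{\left(P \right)} = \left(-3 + P\right) \left(-6\right) = 18 - 6 P$)
$K = 32$ ($K = \frac{18 - -78}{3} = \frac{18 + 78}{3} = \frac{1}{3} \cdot 96 = 32$)
$\frac{L + g}{-46301 + K} = \frac{72820 + 775}{-46301 + 32} = \frac{73595}{-46269} = 73595 \left(- \frac{1}{46269}\right) = - \frac{73595}{46269}$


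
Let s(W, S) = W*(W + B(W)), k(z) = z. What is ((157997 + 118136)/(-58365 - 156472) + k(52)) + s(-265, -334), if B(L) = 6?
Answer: 14756232886/214837 ≈ 68686.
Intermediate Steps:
s(W, S) = W*(6 + W) (s(W, S) = W*(W + 6) = W*(6 + W))
((157997 + 118136)/(-58365 - 156472) + k(52)) + s(-265, -334) = ((157997 + 118136)/(-58365 - 156472) + 52) - 265*(6 - 265) = (276133/(-214837) + 52) - 265*(-259) = (276133*(-1/214837) + 52) + 68635 = (-276133/214837 + 52) + 68635 = 10895391/214837 + 68635 = 14756232886/214837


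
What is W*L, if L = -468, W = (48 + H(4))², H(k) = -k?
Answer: -906048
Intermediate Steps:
W = 1936 (W = (48 - 1*4)² = (48 - 4)² = 44² = 1936)
W*L = 1936*(-468) = -906048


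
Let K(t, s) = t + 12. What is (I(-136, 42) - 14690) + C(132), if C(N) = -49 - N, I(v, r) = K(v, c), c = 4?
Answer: -14995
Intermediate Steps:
K(t, s) = 12 + t
I(v, r) = 12 + v
(I(-136, 42) - 14690) + C(132) = ((12 - 136) - 14690) + (-49 - 1*132) = (-124 - 14690) + (-49 - 132) = -14814 - 181 = -14995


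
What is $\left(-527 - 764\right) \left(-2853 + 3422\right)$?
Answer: $-734579$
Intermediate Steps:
$\left(-527 - 764\right) \left(-2853 + 3422\right) = \left(-1291\right) 569 = -734579$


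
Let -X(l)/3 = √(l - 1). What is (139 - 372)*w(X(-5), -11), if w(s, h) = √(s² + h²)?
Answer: -233*√67 ≈ -1907.2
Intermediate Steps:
X(l) = -3*√(-1 + l) (X(l) = -3*√(l - 1) = -3*√(-1 + l))
w(s, h) = √(h² + s²)
(139 - 372)*w(X(-5), -11) = (139 - 372)*√((-11)² + (-3*√(-1 - 5))²) = -233*√(121 + (-3*I*√6)²) = -233*√(121 - 54) = -233*√67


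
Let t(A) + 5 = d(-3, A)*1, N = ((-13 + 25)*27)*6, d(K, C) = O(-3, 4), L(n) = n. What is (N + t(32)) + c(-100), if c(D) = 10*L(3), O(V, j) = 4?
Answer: 1973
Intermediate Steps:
d(K, C) = 4
N = 1944 (N = (12*27)*6 = 324*6 = 1944)
c(D) = 30 (c(D) = 10*3 = 30)
t(A) = -1 (t(A) = -5 + 4*1 = -5 + 4 = -1)
(N + t(32)) + c(-100) = (1944 - 1) + 30 = 1943 + 30 = 1973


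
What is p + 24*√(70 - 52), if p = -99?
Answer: -99 + 72*√2 ≈ 2.8234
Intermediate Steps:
p + 24*√(70 - 52) = -99 + 24*√(70 - 52) = -99 + 24*√18 = -99 + 24*(3*√2) = -99 + 72*√2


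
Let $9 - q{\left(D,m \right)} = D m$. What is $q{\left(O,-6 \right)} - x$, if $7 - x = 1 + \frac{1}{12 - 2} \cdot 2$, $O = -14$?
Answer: $- \frac{404}{5} \approx -80.8$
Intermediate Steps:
$q{\left(D,m \right)} = 9 - D m$
$x = \frac{29}{5}$ ($x = 7 - \left(1 + \frac{1}{12 - 2} \cdot 2\right) = 7 - \left(1 + \frac{1}{10} \cdot 2\right) = 7 - \left(1 + \frac{1}{5}\right) = 7 - \frac{6}{5} = \frac{29}{5} \approx 5.8$)
$q{\left(O,-6 \right)} - x = \left(9 - \left(-14\right) \left(-6\right)\right) - \frac{29}{5} = \left(9 - 84\right) - \frac{29}{5} = -75 - \frac{29}{5} = - \frac{404}{5}$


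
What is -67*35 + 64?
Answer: -2281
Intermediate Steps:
-67*35 + 64 = -2345 + 64 = -2281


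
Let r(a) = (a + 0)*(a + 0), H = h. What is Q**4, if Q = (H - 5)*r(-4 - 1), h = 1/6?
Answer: 276281640625/1296 ≈ 2.1318e+8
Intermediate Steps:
h = 1/6 ≈ 0.16667
H = 1/6 ≈ 0.16667
r(a) = a**2 (r(a) = a*a = a**2)
Q = -725/6 (Q = (1/6 - 5)*(-4 - 1)**2 = -29/6*(-5)**2 = -29/6*25 = -725/6 ≈ -120.83)
Q**4 = (-725/6)**4 = 276281640625/1296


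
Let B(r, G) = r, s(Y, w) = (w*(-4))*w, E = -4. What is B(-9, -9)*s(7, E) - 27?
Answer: 549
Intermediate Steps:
s(Y, w) = -4*w² (s(Y, w) = (-4*w)*w = -4*w²)
B(-9, -9)*s(7, E) - 27 = -(-36)*(-4)² - 27 = -(-36)*16 - 27 = -9*(-64) - 27 = 576 - 27 = 549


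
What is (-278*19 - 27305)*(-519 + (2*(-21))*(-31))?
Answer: -25515621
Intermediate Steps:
(-278*19 - 27305)*(-519 + (2*(-21))*(-31)) = (-5282 - 27305)*(-519 - 42*(-31)) = -32587*(-519 + 1302) = -32587*783 = -25515621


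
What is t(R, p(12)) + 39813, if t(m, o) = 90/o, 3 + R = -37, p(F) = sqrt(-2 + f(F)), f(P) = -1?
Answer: 39813 - 30*I*sqrt(3) ≈ 39813.0 - 51.962*I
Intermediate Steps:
p(F) = I*sqrt(3) (p(F) = sqrt(-2 - 1) = sqrt(-3) = I*sqrt(3))
R = -40 (R = -3 - 37 = -40)
t(R, p(12)) + 39813 = 90/((I*sqrt(3))) + 39813 = 90*(-I*sqrt(3)/3) + 39813 = -30*I*sqrt(3) + 39813 = 39813 - 30*I*sqrt(3)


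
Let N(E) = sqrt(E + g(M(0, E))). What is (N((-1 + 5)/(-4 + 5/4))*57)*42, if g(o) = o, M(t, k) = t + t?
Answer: 9576*I*sqrt(11)/11 ≈ 2887.3*I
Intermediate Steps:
M(t, k) = 2*t
N(E) = sqrt(E) (N(E) = sqrt(E + 2*0) = sqrt(E + 0) = sqrt(E))
(N((-1 + 5)/(-4 + 5/4))*57)*42 = (sqrt((-1 + 5)/(-4 + 5/4))*57)*42 = (sqrt(4/(-4 + 5*(1/4)))*57)*42 = (sqrt(4/(-4 + 5/4))*57)*42 = (sqrt(4/(-11/4))*57)*42 = (sqrt(4*(-4/11))*57)*42 = (sqrt(-16/11)*57)*42 = ((4*I*sqrt(11)/11)*57)*42 = (228*I*sqrt(11)/11)*42 = 9576*I*sqrt(11)/11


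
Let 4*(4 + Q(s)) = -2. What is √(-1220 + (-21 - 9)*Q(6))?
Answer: I*√1085 ≈ 32.939*I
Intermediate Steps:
Q(s) = -9/2 (Q(s) = -4 + (¼)*(-2) = -4 - ½ = -9/2)
√(-1220 + (-21 - 9)*Q(6)) = √(-1220 + (-21 - 9)*(-9/2)) = √(-1220 - 30*(-9/2)) = √(-1220 + 135) = √(-1085) = I*√1085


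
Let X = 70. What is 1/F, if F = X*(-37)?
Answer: -1/2590 ≈ -0.00038610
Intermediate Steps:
F = -2590 (F = 70*(-37) = -2590)
1/F = 1/(-2590) = -1/2590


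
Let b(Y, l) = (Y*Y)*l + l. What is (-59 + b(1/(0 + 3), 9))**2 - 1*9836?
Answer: -7435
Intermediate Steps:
b(Y, l) = l + l*Y**2 (b(Y, l) = Y**2*l + l = l*Y**2 + l = l + l*Y**2)
(-59 + b(1/(0 + 3), 9))**2 - 1*9836 = (-59 + 9*(1 + (1/(0 + 3))**2))**2 - 1*9836 = (-59 + 9*(1 + (1/3)**2))**2 - 9836 = (-59 + 9*(1 + 1/9))**2 - 9836 = (-59 + 9*(10/9))**2 - 9836 = (-59 + 10)**2 - 9836 = (-49)**2 - 9836 = 2401 - 9836 = -7435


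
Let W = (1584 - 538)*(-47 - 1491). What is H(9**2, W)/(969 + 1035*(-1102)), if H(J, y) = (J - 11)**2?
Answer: -4900/1139601 ≈ -0.0042998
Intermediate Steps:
W = -1608748 (W = 1046*(-1538) = -1608748)
H(J, y) = (-11 + J)**2
H(9**2, W)/(969 + 1035*(-1102)) = (-11 + 9**2)**2/(969 + 1035*(-1102)) = (-11 + 81)**2/(969 - 1140570) = 70**2/(-1139601) = 4900*(-1/1139601) = -4900/1139601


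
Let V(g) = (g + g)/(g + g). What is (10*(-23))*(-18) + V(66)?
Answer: 4141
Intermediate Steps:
V(g) = 1 (V(g) = (2*g)/((2*g)) = (2*g)*(1/(2*g)) = 1)
(10*(-23))*(-18) + V(66) = (10*(-23))*(-18) + 1 = -230*(-18) + 1 = 4140 + 1 = 4141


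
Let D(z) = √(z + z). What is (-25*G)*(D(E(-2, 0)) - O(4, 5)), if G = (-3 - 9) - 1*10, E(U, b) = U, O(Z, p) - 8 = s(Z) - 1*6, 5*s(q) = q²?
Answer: -2860 + 1100*I ≈ -2860.0 + 1100.0*I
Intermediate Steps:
s(q) = q²/5
O(Z, p) = 2 + Z²/5 (O(Z, p) = 8 + (Z²/5 - 1*6) = 8 + (Z²/5 - 6) = 8 + (-6 + Z²/5) = 2 + Z²/5)
D(z) = √2*√z (D(z) = √(2*z) = √2*√z)
G = -22 (G = -12 - 10 = -22)
(-25*G)*(D(E(-2, 0)) - O(4, 5)) = (-25*(-22))*(√2*√(-2) - (2 + (⅕)*4²)) = 550*(√2*(I*√2) - (2 + (⅕)*16)) = 550*(2*I - (2 + 16/5)) = 550*(2*I - 1*26/5) = 550*(2*I - 26/5) = 550*(-26/5 + 2*I) = -2860 + 1100*I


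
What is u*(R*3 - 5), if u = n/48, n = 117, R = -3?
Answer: -273/8 ≈ -34.125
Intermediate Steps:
u = 39/16 (u = 117/48 = 117*(1/48) = 39/16 ≈ 2.4375)
u*(R*3 - 5) = 39*(-3*3 - 5)/16 = 39*(-9 - 5)/16 = (39/16)*(-14) = -273/8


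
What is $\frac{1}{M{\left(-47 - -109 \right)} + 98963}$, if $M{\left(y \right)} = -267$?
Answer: $\frac{1}{98696} \approx 1.0132 \cdot 10^{-5}$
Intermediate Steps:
$\frac{1}{M{\left(-47 - -109 \right)} + 98963} = \frac{1}{-267 + 98963} = \frac{1}{98696}$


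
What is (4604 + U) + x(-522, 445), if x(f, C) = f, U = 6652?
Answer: 10734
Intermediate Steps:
(4604 + U) + x(-522, 445) = (4604 + 6652) - 522 = 11256 - 522 = 10734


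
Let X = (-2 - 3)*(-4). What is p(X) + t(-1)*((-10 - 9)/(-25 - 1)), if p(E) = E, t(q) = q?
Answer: 501/26 ≈ 19.269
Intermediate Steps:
X = 20 (X = -5*(-4) = 20)
p(X) + t(-1)*((-10 - 9)/(-25 - 1)) = 20 - (-10 - 9)/(-25 - 1) = 20 - (-19)/(-26) = 20 - (-19)*(-1)/26 = 20 - 1*19/26 = 20 - 19/26 = 501/26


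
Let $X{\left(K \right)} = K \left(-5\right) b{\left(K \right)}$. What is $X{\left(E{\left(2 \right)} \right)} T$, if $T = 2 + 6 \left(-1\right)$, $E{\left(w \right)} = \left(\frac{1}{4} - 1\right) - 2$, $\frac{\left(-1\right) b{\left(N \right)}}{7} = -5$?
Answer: $-1925$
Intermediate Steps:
$b{\left(N \right)} = 35$ ($b{\left(N \right)} = \left(-7\right) \left(-5\right) = 35$)
$E{\left(w \right)} = - \frac{11}{4}$ ($E{\left(w \right)} = \left(\frac{1}{4} - 1\right) - 2 = - \frac{3}{4} - 2 = - \frac{11}{4}$)
$X{\left(K \right)} = - 175 K$ ($X{\left(K \right)} = K \left(-5\right) 35 = - 5 K 35 = - 175 K$)
$T = -4$ ($T = 2 - 6 = -4$)
$X{\left(E{\left(2 \right)} \right)} T = \left(-175\right) \left(- \frac{11}{4}\right) \left(-4\right) = \frac{1925}{4} \left(-4\right) = -1925$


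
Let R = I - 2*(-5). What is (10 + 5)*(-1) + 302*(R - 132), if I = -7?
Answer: -38973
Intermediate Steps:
R = 3 (R = -7 - 2*(-5) = -7 + 10 = 3)
(10 + 5)*(-1) + 302*(R - 132) = (10 + 5)*(-1) + 302*(3 - 132) = 15*(-1) + 302*(-129) = -15 - 38958 = -38973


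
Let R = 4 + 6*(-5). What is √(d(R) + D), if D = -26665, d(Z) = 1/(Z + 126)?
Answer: I*√2666499/10 ≈ 163.29*I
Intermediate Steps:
R = -26 (R = 4 - 30 = -26)
d(Z) = 1/(126 + Z)
√(d(R) + D) = √(1/(126 - 26) - 26665) = √(1/100 - 26665) = √(-2666499/100) = I*√2666499/10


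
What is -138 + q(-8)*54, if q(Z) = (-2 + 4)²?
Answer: 78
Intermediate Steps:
q(Z) = 4 (q(Z) = 2² = 4)
-138 + q(-8)*54 = -138 + 4*54 = -138 + 216 = 78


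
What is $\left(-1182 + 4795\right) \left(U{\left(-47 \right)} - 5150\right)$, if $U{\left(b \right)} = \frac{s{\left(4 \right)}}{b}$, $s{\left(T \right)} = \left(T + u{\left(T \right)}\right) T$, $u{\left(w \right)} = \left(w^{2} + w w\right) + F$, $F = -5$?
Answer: $- \frac{874974662}{47} \approx -1.8616 \cdot 10^{7}$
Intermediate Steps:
$u{\left(w \right)} = -5 + 2 w^{2}$ ($u{\left(w \right)} = \left(w^{2} + w w\right) - 5 = \left(w^{2} + w^{2}\right) - 5 = 2 w^{2} - 5 = -5 + 2 w^{2}$)
$s{\left(T \right)} = T \left(-5 + T + 2 T^{2}\right)$ ($s{\left(T \right)} = \left(T + \left(-5 + 2 T^{2}\right)\right) T = \left(-5 + T + 2 T^{2}\right) T = T \left(-5 + T + 2 T^{2}\right)$)
$U{\left(b \right)} = \frac{124}{b}$ ($U{\left(b \right)} = \frac{4 \left(-5 + 4 + 2 \cdot 4^{2}\right)}{b} = \frac{4 \left(-5 + 4 + 2 \cdot 16\right)}{b} = \frac{4 \left(-5 + 4 + 32\right)}{b} = \frac{4 \cdot 31}{b} = \frac{124}{b}$)
$\left(-1182 + 4795\right) \left(U{\left(-47 \right)} - 5150\right) = \left(-1182 + 4795\right) \left(\frac{124}{-47} - 5150\right) = 3613 \left(124 \left(- \frac{1}{47}\right) - 5150\right) = 3613 \left(- \frac{124}{47} - 5150\right) = 3613 \left(- \frac{242174}{47}\right) = - \frac{874974662}{47}$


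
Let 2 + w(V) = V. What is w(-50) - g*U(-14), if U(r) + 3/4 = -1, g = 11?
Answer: -131/4 ≈ -32.750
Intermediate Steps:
U(r) = -7/4 (U(r) = -¾ - 1 = -7/4)
w(V) = -2 + V
w(-50) - g*U(-14) = (-2 - 50) - 11*(-7)/4 = -52 - 1*(-77/4) = -52 + 77/4 = -131/4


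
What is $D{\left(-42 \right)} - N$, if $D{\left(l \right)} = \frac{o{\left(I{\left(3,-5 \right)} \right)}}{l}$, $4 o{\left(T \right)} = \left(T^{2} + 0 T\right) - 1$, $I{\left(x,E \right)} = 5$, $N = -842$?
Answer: $\frac{5893}{7} \approx 841.86$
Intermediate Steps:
$o{\left(T \right)} = - \frac{1}{4} + \frac{T^{2}}{4}$ ($o{\left(T \right)} = \frac{\left(T^{2} + 0 T\right) - 1}{4} = \frac{\left(T^{2} + 0\right) - 1}{4} = \frac{T^{2} - 1}{4} = \frac{-1 + T^{2}}{4} = - \frac{1}{4} + \frac{T^{2}}{4}$)
$D{\left(l \right)} = \frac{6}{l}$ ($D{\left(l \right)} = \frac{- \frac{1}{4} + \frac{5^{2}}{4}}{l} = \frac{- \frac{1}{4} + \frac{1}{4} \cdot 25}{l} = \frac{- \frac{1}{4} + \frac{25}{4}}{l} = \frac{6}{l}$)
$D{\left(-42 \right)} - N = \frac{6}{-42} - -842 = 6 \left(- \frac{1}{42}\right) + 842 = - \frac{1}{7} + 842 = \frac{5893}{7}$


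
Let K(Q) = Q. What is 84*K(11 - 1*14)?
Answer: -252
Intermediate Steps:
84*K(11 - 1*14) = 84*(11 - 1*14) = 84*(11 - 14) = 84*(-3) = -252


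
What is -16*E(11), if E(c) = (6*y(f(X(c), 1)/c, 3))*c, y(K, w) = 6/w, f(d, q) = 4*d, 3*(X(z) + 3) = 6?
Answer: -2112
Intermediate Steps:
X(z) = -1 (X(z) = -3 + (1/3)*6 = -3 + 2 = -1)
E(c) = 12*c (E(c) = (6*(6/3))*c = (6*(6*(1/3)))*c = (6*2)*c = 12*c)
-16*E(11) = -192*11 = -16*132 = -2112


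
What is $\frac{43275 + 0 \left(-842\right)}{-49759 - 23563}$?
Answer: $- \frac{43275}{73322} \approx -0.59021$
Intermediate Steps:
$\frac{43275 + 0 \left(-842\right)}{-49759 - 23563} = \frac{43275 + 0}{-73322} = 43275 \left(- \frac{1}{73322}\right) = - \frac{43275}{73322}$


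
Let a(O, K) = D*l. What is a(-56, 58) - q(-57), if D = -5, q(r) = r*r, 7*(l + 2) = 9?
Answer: -22718/7 ≈ -3245.4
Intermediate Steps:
l = -5/7 (l = -2 + (⅐)*9 = -2 + 9/7 = -5/7 ≈ -0.71429)
q(r) = r²
a(O, K) = 25/7 (a(O, K) = -5*(-5/7) = 25/7)
a(-56, 58) - q(-57) = 25/7 - 1*(-57)² = 25/7 - 1*3249 = 25/7 - 3249 = -22718/7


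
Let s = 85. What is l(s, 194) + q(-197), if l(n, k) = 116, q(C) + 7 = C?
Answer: -88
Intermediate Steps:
q(C) = -7 + C
l(s, 194) + q(-197) = 116 + (-7 - 197) = 116 - 204 = -88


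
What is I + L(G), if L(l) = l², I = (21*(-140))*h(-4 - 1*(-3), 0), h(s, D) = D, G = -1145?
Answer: 1311025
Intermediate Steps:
I = 0 (I = (21*(-140))*0 = -2940*0 = 0)
I + L(G) = 0 + (-1145)² = 0 + 1311025 = 1311025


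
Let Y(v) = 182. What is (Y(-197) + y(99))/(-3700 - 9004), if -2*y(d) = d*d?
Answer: 9437/25408 ≈ 0.37142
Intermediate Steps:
y(d) = -d²/2 (y(d) = -d*d/2 = -d²/2)
(Y(-197) + y(99))/(-3700 - 9004) = (182 - ½*99²)/(-3700 - 9004) = (182 - ½*9801)/(-12704) = (182 - 9801/2)*(-1/12704) = -9437/2*(-1/12704) = 9437/25408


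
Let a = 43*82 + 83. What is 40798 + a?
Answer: 44407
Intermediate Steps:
a = 3609 (a = 3526 + 83 = 3609)
40798 + a = 40798 + 3609 = 44407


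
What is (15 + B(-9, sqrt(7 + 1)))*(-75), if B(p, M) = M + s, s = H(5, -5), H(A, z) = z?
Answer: -750 - 150*sqrt(2) ≈ -962.13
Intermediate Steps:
s = -5
B(p, M) = -5 + M (B(p, M) = M - 5 = -5 + M)
(15 + B(-9, sqrt(7 + 1)))*(-75) = (15 + (-5 + sqrt(7 + 1)))*(-75) = (15 + (-5 + sqrt(8)))*(-75) = (15 + (-5 + 2*sqrt(2)))*(-75) = (10 + 2*sqrt(2))*(-75) = -750 - 150*sqrt(2)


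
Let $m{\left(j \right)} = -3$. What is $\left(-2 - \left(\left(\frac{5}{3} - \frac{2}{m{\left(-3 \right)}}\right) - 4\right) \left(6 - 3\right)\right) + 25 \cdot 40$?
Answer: $1003$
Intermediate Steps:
$\left(-2 - \left(\left(\frac{5}{3} - \frac{2}{m{\left(-3 \right)}}\right) - 4\right) \left(6 - 3\right)\right) + 25 \cdot 40 = \left(-2 - \left(\left(\frac{5}{3} - \frac{2}{-3}\right) - 4\right) \left(6 - 3\right)\right) + 25 \cdot 40 = \left(-2 - \left(\left(5 \cdot \frac{1}{3} - - \frac{2}{3}\right) - 4\right) 3\right) + 1000 = \left(-2 - \left(\left(\frac{5}{3} + \frac{2}{3}\right) - 4\right) 3\right) + 1000 = \left(-2 - \left(\frac{7}{3} - 4\right) 3\right) + 1000 = \left(-2 - \left(- \frac{5}{3}\right) 3\right) + 1000 = \left(-2 - -5\right) + 1000 = \left(-2 + 5\right) + 1000 = 3 + 1000 = 1003$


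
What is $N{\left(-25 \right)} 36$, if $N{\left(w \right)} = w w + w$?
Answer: $21600$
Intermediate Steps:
$N{\left(w \right)} = w + w^{2}$ ($N{\left(w \right)} = w^{2} + w = w + w^{2}$)
$N{\left(-25 \right)} 36 = - 25 \left(1 - 25\right) 36 = \left(-25\right) \left(-24\right) 36 = 600 \cdot 36 = 21600$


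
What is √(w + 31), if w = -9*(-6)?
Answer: √85 ≈ 9.2195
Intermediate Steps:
w = 54
√(w + 31) = √(54 + 31) = √85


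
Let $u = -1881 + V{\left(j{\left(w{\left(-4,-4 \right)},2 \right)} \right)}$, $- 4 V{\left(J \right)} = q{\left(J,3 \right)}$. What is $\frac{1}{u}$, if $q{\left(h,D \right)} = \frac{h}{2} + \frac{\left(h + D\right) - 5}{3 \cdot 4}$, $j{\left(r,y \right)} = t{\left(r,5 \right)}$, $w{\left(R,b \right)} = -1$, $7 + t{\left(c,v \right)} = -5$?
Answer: $- \frac{24}{45101} \approx -0.00053214$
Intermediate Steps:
$t{\left(c,v \right)} = -12$ ($t{\left(c,v \right)} = -7 - 5 = -12$)
$j{\left(r,y \right)} = -12$
$q{\left(h,D \right)} = - \frac{5}{12} + \frac{D}{12} + \frac{7 h}{12}$ ($q{\left(h,D \right)} = h \frac{1}{2} + \frac{\left(D + h\right) - 5}{12} = \frac{h}{2} + \left(-5 + D + h\right) \frac{1}{12} = \frac{h}{2} + \left(- \frac{5}{12} + \frac{D}{12} + \frac{h}{12}\right) = - \frac{5}{12} + \frac{D}{12} + \frac{7 h}{12}$)
$V{\left(J \right)} = \frac{1}{24} - \frac{7 J}{48}$ ($V{\left(J \right)} = - \frac{- \frac{5}{12} + \frac{1}{12} \cdot 3 + \frac{7 J}{12}}{4} = - \frac{- \frac{5}{12} + \frac{1}{4} + \frac{7 J}{12}}{4} = - \frac{- \frac{1}{6} + \frac{7 J}{12}}{4} = \frac{1}{24} - \frac{7 J}{48}$)
$u = - \frac{45101}{24}$ ($u = -1881 + \left(\frac{1}{24} - - \frac{7}{4}\right) = -1881 + \left(\frac{1}{24} + \frac{7}{4}\right) = -1881 + \frac{43}{24} = - \frac{45101}{24} \approx -1879.2$)
$\frac{1}{u} = \frac{1}{- \frac{45101}{24}} = - \frac{24}{45101}$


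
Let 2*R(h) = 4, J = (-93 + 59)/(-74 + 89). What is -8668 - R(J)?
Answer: -8670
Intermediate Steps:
J = -34/15 ≈ -2.2667
R(h) = 2 (R(h) = (1/2)*4 = 2)
-8668 - R(J) = -8668 - 1*2 = -8668 - 2 = -8670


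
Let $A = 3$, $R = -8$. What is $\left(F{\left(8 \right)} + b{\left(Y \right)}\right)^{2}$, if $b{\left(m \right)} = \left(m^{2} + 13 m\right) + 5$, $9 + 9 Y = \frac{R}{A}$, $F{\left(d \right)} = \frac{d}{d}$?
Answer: $\frac{44702596}{531441} \approx 84.116$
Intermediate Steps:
$F{\left(d \right)} = 1$
$Y = - \frac{35}{27}$ ($Y = -1 + \frac{\left(-8\right) \frac{1}{3}}{9} = -1 + \frac{1}{9} \left(- \frac{8}{3}\right) = -1 - \frac{8}{27} = - \frac{35}{27} \approx -1.2963$)
$b{\left(m \right)} = 5 + m^{2} + 13 m$
$\left(F{\left(8 \right)} + b{\left(Y \right)}\right)^{2} = \left(1 + \left(5 + \left(- \frac{35}{27}\right)^{2} + 13 \left(- \frac{35}{27}\right)\right)\right)^{2} = \left(1 + \left(5 + \frac{1225}{729} - \frac{455}{27}\right)\right)^{2} = \left(1 - \frac{7415}{729}\right)^{2} = \left(- \frac{6686}{729}\right)^{2} = \frac{44702596}{531441}$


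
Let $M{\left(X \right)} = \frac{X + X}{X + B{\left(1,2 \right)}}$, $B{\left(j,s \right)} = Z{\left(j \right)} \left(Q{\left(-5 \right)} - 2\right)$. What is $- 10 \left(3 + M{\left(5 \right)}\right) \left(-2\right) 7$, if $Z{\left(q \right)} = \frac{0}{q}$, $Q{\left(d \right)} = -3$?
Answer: $700$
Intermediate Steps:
$Z{\left(q \right)} = 0$
$B{\left(j,s \right)} = 0$ ($B{\left(j,s \right)} = 0 \left(-3 - 2\right) = 0 \left(-5\right) = 0$)
$M{\left(X \right)} = 2$ ($M{\left(X \right)} = \frac{X + X}{X + 0} = \frac{2 X}{X} = 2$)
$- 10 \left(3 + M{\left(5 \right)}\right) \left(-2\right) 7 = - 10 \left(3 + 2\right) \left(-2\right) 7 = - 10 \cdot 5 \left(-2\right) 7 = \left(-10\right) \left(-10\right) 7 = 100 \cdot 7 = 700$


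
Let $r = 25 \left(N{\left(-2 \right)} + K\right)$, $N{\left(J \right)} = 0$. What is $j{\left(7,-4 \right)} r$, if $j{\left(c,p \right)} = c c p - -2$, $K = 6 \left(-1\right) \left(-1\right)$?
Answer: $-29100$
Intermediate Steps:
$K = 6$ ($K = \left(-6\right) \left(-1\right) = 6$)
$r = 150$ ($r = 25 \left(0 + 6\right) = 25 \cdot 6 = 150$)
$j{\left(c,p \right)} = 2 + p c^{2}$ ($j{\left(c,p \right)} = c^{2} p + 2 = p c^{2} + 2 = 2 + p c^{2}$)
$j{\left(7,-4 \right)} r = \left(2 - 4 \cdot 7^{2}\right) 150 = \left(2 - 196\right) 150 = \left(-194\right) 150 = -29100$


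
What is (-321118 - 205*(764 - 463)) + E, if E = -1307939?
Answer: -1690762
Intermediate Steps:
(-321118 - 205*(764 - 463)) + E = (-321118 - 205*(764 - 463)) - 1307939 = (-321118 - 205*301) - 1307939 = (-321118 - 61705) - 1307939 = -382823 - 1307939 = -1690762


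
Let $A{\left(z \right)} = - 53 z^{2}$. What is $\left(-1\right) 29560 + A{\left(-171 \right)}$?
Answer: $-1579333$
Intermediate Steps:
$\left(-1\right) 29560 + A{\left(-171 \right)} = \left(-1\right) 29560 - 53 \left(-171\right)^{2} = -29560 - 1549773 = -1579333$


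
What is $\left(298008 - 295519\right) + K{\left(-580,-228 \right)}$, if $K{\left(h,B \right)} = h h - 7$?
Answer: $338882$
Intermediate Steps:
$K{\left(h,B \right)} = -7 + h^{2}$ ($K{\left(h,B \right)} = h^{2} - 7 = -7 + h^{2}$)
$\left(298008 - 295519\right) + K{\left(-580,-228 \right)} = \left(298008 - 295519\right) - \left(7 - \left(-580\right)^{2}\right) = 2489 + \left(-7 + 336400\right) = 2489 + 336393 = 338882$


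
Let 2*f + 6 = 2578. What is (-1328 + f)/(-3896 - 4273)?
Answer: 2/389 ≈ 0.0051414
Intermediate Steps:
f = 1286 (f = -3 + (½)*2578 = -3 + 1289 = 1286)
(-1328 + f)/(-3896 - 4273) = (-1328 + 1286)/(-3896 - 4273) = -42/(-8169) = -42*(-1/8169) = 2/389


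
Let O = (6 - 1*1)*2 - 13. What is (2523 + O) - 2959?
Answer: -439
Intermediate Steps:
O = -3 (O = (6 - 1)*2 - 13 = 5*2 - 13 = 10 - 13 = -3)
(2523 + O) - 2959 = (2523 - 3) - 2959 = 2520 - 2959 = -439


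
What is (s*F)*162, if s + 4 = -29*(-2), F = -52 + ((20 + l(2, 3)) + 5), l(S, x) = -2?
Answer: -253692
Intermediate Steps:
F = -29 (F = -52 + ((20 - 2) + 5) = -52 + (18 + 5) = -52 + 23 = -29)
s = 54 (s = -4 - 29*(-2) = -4 + 58 = 54)
(s*F)*162 = (54*(-29))*162 = -1566*162 = -253692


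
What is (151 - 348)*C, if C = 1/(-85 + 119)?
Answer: -197/34 ≈ -5.7941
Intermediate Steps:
C = 1/34 ≈ 0.029412
(151 - 348)*C = (151 - 348)*(1/34) = -197*1/34 = -197/34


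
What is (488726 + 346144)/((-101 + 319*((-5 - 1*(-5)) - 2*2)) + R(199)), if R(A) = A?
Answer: -417435/589 ≈ -708.72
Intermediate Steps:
(488726 + 346144)/((-101 + 319*((-5 - 1*(-5)) - 2*2)) + R(199)) = (488726 + 346144)/((-101 + 319*((-5 - 1*(-5)) - 2*2)) + 199) = 834870/((-101 + 319*((-5 + 5) - 4)) + 199) = 834870/((-101 + 319*(0 - 4)) + 199) = 834870/((-101 + 319*(-4)) + 199) = 834870/((-101 - 1276) + 199) = 834870/(-1377 + 199) = 834870/(-1178) = 834870*(-1/1178) = -417435/589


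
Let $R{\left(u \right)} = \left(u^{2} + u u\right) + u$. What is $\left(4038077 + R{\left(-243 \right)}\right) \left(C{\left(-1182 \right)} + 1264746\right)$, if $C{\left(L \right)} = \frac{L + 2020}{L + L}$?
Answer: $\frac{3106412367935998}{591} \approx 5.2562 \cdot 10^{12}$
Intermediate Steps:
$R{\left(u \right)} = u + 2 u^{2}$ ($R{\left(u \right)} = \left(u^{2} + u^{2}\right) + u = 2 u^{2} + u = u + 2 u^{2}$)
$C{\left(L \right)} = \frac{2020 + L}{2 L}$
$\left(4038077 + R{\left(-243 \right)}\right) \left(C{\left(-1182 \right)} + 1264746\right) = \left(4038077 - 243 \left(1 + 2 \left(-243\right)\right)\right) \left(\frac{2020 - 1182}{2 \left(-1182\right)} + 1264746\right) = \left(4038077 - 243 \left(1 - 486\right)\right) \left(\frac{1}{2} \left(- \frac{1}{1182}\right) 838 + 1264746\right) = \left(4038077 - -117855\right) \left(- \frac{419}{1182} + 1264746\right) = \left(4038077 + 117855\right) \frac{1494929353}{1182} = 4155932 \cdot \frac{1494929353}{1182} = \frac{3106412367935998}{591}$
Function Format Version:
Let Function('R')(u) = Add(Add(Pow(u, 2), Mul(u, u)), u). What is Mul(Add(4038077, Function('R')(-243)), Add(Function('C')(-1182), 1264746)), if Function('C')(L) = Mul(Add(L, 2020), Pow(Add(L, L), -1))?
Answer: Rational(3106412367935998, 591) ≈ 5.2562e+12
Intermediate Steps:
Function('R')(u) = Add(u, Mul(2, Pow(u, 2))) (Function('R')(u) = Add(Add(Pow(u, 2), Pow(u, 2)), u) = Add(Mul(2, Pow(u, 2)), u) = Add(u, Mul(2, Pow(u, 2))))
Function('C')(L) = Mul(Rational(1, 2), Pow(L, -1), Add(2020, L)) (Function('C')(L) = Mul(Add(2020, L), Pow(Mul(2, L), -1)) = Mul(Add(2020, L), Mul(Rational(1, 2), Pow(L, -1))) = Mul(Rational(1, 2), Pow(L, -1), Add(2020, L)))
Mul(Add(4038077, Function('R')(-243)), Add(Function('C')(-1182), 1264746)) = Mul(Add(4038077, Mul(-243, Add(1, Mul(2, -243)))), Add(Mul(Rational(1, 2), Pow(-1182, -1), Add(2020, -1182)), 1264746)) = Mul(Add(4038077, Mul(-243, Add(1, -486))), Add(Mul(Rational(1, 2), Rational(-1, 1182), 838), 1264746)) = Mul(Add(4038077, Mul(-243, -485)), Add(Rational(-419, 1182), 1264746)) = Mul(Add(4038077, 117855), Rational(1494929353, 1182)) = Mul(4155932, Rational(1494929353, 1182)) = Rational(3106412367935998, 591)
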